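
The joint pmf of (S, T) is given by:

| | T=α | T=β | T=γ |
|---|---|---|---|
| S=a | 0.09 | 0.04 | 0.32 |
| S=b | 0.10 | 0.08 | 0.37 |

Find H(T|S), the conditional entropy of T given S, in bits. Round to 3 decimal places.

Marginals: p(S) = (0.4500, 0.5500), p(T) = (0.1900, 0.1200, 0.6900).
H(T|S) = Σ p(S) · H(T|S=·).
  S=a: p=0.4500, H(T|S=a) = 1.1245
  S=b: p=0.5500, H(T|S=b) = 1.2365
Weighted sum = 1.186 bits.

1.186 bits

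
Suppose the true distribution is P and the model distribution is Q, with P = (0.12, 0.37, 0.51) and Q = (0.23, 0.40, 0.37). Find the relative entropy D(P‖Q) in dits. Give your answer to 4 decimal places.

0.0246 dits

D(P‖Q) = Σ p·log₁₀(p/q).
  0.12·log₁₀(0.12/0.23) = -0.03391
  0.37·log₁₀(0.37/0.40) = -0.01253
  0.51·log₁₀(0.51/0.37) = 0.07108
D(P‖Q) = 0.0246 dits.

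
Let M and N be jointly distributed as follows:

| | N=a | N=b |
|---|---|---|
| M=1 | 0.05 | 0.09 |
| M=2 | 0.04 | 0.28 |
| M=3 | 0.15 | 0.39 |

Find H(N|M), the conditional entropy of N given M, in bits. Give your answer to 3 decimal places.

0.766 bits

Marginals: p(M) = (0.1400, 0.3200, 0.5400), p(N) = (0.2400, 0.7600).
H(N|M) = Σ p(M) · H(N|M=·).
  M=1: p=0.1400, H(N|M=1) = 0.9403
  M=2: p=0.3200, H(N|M=2) = 0.5436
  M=3: p=0.5400, H(N|M=3) = 0.8524
Weighted sum = 0.766 bits.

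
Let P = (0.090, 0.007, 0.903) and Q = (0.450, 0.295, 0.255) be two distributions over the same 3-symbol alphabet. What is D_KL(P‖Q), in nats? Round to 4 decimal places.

D(P‖Q) = Σ p·ln(p/q).
  0.090·ln(0.090/0.450) = -0.14485
  0.007·ln(0.007/0.295) = -0.02619
  0.903·ln(0.903/0.255) = 1.14181
D(P‖Q) = 0.9708 nats.

0.9708 nats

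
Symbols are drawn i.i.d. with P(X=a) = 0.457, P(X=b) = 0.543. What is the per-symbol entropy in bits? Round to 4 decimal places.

H(X) = −Σ p·log₂ p.
  −(0.457)·log₂(0.457) = 0.51629
  −(0.543)·log₂(0.543) = 0.47837
Sum: 0.51629 + 0.47837 = 0.9947 bits.

0.9947 bits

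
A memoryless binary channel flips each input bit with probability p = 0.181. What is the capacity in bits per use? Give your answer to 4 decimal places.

0.3177 bits

Binary symmetric channel: C = 1 − h₂(ε) where h₂ is the binary entropy function.
h₂(0.181) = −0.181·log₂0.181 − 0.819·log₂0.819 = 0.6823.
C = 1 − 0.6823 = 0.3177 bits per channel use.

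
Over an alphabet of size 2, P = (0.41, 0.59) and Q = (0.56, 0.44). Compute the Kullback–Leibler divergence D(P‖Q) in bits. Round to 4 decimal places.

D(P‖Q) = Σ p·log₂(p/q).
  0.41·log₂(0.41/0.56) = -0.18442
  0.59·log₂(0.59/0.44) = 0.24969
D(P‖Q) = 0.0653 bits.

0.0653 bits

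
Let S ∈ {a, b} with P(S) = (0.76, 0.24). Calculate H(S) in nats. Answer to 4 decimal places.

0.5511 nats

H(S) = −Σ p·ln p.
  −(0.76)·ln(0.76) = 0.20857
  −(0.24)·ln(0.24) = 0.34251
Sum: 0.20857 + 0.34251 = 0.5511 nats.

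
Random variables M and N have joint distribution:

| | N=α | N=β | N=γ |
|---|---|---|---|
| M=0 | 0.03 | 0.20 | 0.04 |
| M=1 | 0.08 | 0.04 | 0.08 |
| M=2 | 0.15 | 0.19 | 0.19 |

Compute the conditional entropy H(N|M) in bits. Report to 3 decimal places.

1.432 bits

Chain rule: H(N|M) = H(M,N) − H(M).
Marginals: p(M) = (0.2700, 0.2000, 0.5300), p(N) = (0.2600, 0.4300, 0.3100).
H(M,N) = 2.8917 bits; H(M) = 1.4599 bits.
H(N|M) = 2.8917 − 1.4599 = 1.432 bits.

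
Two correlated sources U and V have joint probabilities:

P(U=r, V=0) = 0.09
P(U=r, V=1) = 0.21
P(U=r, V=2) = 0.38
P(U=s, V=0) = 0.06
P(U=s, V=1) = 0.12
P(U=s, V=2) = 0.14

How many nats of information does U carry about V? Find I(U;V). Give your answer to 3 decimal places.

0.007 nats

Marginals: p(U) = (0.6800, 0.3200), p(V) = (0.1500, 0.3300, 0.5200).
I(U;V) = H(U) + H(V) − H(U,V).
H(U) = 0.6269, H(V) = 0.9905, H(U,V) = 1.6106.
I(U;V) = 0.6269 + 0.9905 − 1.6106 = 0.007 nats.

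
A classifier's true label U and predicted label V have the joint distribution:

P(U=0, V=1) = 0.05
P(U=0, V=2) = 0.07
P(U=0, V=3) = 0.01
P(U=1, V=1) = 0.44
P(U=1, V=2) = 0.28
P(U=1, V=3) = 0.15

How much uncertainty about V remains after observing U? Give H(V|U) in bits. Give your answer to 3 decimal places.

Chain rule: H(V|U) = H(U,V) − H(U).
Marginals: p(U) = (0.1300, 0.8700), p(V) = (0.4900, 0.3500, 0.1600).
H(U,V) = 1.9970 bits; H(U) = 0.5574 bits.
H(V|U) = 1.9970 − 0.5574 = 1.440 bits.

1.440 bits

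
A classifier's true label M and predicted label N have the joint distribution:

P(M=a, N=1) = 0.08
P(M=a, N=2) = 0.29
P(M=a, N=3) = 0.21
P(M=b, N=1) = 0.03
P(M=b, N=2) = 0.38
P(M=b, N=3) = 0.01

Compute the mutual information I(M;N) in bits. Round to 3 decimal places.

Marginals: p(M) = (0.5800, 0.4200), p(N) = (0.1100, 0.6700, 0.2200).
I(M;N) = Σ p(x,y)·log₂[p(x,y)/(p(x)p(y))].
  (a,1): 0.08·log₂(1.2539) = 0.0261
  (a,2): 0.29·log₂(0.7463) = -0.1224
  (a,3): 0.21·log₂(1.6458) = 0.1509
  (b,1): 0.03·log₂(0.6494) = -0.0187
  (b,2): 0.38·log₂(1.3504) = 0.1647
  (b,3): 0.01·log₂(0.1082) = -0.0321
Sum = 0.169 bits.

0.169 bits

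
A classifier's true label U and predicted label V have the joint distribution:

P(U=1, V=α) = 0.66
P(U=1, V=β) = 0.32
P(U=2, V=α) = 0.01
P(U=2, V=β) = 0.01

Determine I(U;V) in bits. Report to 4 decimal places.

Marginals: p(U) = (0.9800, 0.0200), p(V) = (0.6700, 0.3300).
I(U;V) = Σ p(x,y)·log₂[p(x,y)/(p(x)p(y))].
  (1,α): 0.66·log₂(1.0052) = 0.00492
  (1,β): 0.32·log₂(0.9895) = -0.00488
  (2,α): 0.01·log₂(0.7463) = -0.00422
  (2,β): 0.01·log₂(1.5152) = 0.00599
Sum = 0.0018 bits.

0.0018 bits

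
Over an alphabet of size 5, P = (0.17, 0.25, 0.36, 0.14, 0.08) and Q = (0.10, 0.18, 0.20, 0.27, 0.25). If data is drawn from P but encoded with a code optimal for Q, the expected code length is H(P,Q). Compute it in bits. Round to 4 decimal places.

H(P,Q) = −Σ p·log₂ q.
  −0.17·log₂(0.10) = 0.56473
  −0.25·log₂(0.18) = 0.61848
  −0.36·log₂(0.20) = 0.83589
  −0.14·log₂(0.27) = 0.26446
  −0.08·log₂(0.25) = 0.16000
H(P,Q) = 2.4436 bits.

2.4436 bits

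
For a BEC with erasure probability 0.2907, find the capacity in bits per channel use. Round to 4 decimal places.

0.7093 bits

Binary erasure channel: capacity C = 1 − ε.
C = 1 − 0.2907 = 0.7093 bits per channel use.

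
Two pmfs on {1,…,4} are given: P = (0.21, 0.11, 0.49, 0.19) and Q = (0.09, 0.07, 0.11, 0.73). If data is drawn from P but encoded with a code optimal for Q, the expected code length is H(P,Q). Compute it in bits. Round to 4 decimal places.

2.7982 bits

H(P,Q) = −Σ p·log₂ q.
  −0.21·log₂(0.09) = 0.72953
  −0.11·log₂(0.07) = 0.42202
  −0.49·log₂(0.11) = 1.56037
  −0.19·log₂(0.73) = 0.08627
H(P,Q) = 2.7982 bits.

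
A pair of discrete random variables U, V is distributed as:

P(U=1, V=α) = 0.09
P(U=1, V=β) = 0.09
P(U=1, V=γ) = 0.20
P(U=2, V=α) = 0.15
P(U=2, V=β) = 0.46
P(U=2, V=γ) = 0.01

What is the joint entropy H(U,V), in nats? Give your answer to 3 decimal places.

1.443 nats

H(U,V) = −Σ p(x,y)·ln p(x,y) over all 6 cells.
  cell (1,α): −0.09·ln0.09 = 0.2167
  cell (1,β): −0.09·ln0.09 = 0.2167
  cell (1,γ): −0.20·ln0.20 = 0.3219
  cell (2,α): −0.15·ln0.15 = 0.2846
  cell (2,β): −0.46·ln0.46 = 0.3572
  cell (2,γ): −0.01·ln0.01 = 0.0461
Sum = 1.443 nats.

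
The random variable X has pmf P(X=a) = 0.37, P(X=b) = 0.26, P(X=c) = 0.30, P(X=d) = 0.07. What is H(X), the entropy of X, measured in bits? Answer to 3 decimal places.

1.826 bits

H(X) = −Σ p·log₂ p.
  −(0.37)·log₂(0.37) = 0.5307
  −(0.26)·log₂(0.26) = 0.5053
  −(0.30)·log₂(0.30) = 0.5211
  −(0.07)·log₂(0.07) = 0.2686
Sum: 0.5307 + 0.5053 + 0.5211 + 0.2686 = 1.826 bits.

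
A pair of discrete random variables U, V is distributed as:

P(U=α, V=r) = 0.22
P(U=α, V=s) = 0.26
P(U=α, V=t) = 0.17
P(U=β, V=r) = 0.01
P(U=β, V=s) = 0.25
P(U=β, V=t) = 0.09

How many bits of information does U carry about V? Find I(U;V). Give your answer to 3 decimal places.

Marginals: p(U) = (0.6500, 0.3500), p(V) = (0.2300, 0.5100, 0.2600).
I(U;V) = H(U) + H(V) − H(U,V).
H(U) = 0.9341, H(V) = 1.4884, H(U,V) = 2.2995.
I(U;V) = 0.9341 + 1.4884 − 2.2995 = 0.123 bits.

0.123 bits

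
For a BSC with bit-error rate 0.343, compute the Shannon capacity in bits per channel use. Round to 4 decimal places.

0.0723 bits

Binary symmetric channel: C = 1 − h₂(ε) where h₂ is the binary entropy function.
h₂(0.343) = −0.343·log₂0.343 − 0.657·log₂0.657 = 0.9277.
C = 1 − 0.9277 = 0.0723 bits per channel use.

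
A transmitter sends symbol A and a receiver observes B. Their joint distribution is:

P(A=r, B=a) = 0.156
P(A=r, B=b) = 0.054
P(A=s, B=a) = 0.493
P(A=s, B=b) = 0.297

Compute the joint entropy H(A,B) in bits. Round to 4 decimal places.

1.6687 bits

H(A,B) = −Σ p(x,y)·log₂ p(x,y) over all 4 cells.
  cell (r,a): −0.156·log₂0.156 = 0.41814
  cell (r,b): −0.054·log₂0.054 = 0.22739
  cell (s,a): −0.493·log₂0.493 = 0.50303
  cell (s,b): −0.297·log₂0.297 = 0.52019
Sum = 1.6687 bits.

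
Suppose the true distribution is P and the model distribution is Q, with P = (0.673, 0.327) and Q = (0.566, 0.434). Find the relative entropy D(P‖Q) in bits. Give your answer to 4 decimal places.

0.0346 bits

D(P‖Q) = Σ p·log₂(p/q).
  0.673·log₂(0.673/0.566) = 0.16812
  0.327·log₂(0.327/0.434) = -0.13355
D(P‖Q) = 0.0346 bits.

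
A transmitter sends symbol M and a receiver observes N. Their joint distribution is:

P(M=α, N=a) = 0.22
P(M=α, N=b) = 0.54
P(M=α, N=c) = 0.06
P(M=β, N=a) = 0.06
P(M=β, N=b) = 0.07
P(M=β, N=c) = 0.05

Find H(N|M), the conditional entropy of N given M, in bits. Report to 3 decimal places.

1.252 bits

Chain rule: H(N|M) = H(M,N) − H(M).
Marginals: p(M) = (0.8200, 0.1800), p(N) = (0.2800, 0.6100, 0.1100).
H(M,N) = 1.9323 bits; H(M) = 0.6801 bits.
H(N|M) = 1.9323 − 0.6801 = 1.252 bits.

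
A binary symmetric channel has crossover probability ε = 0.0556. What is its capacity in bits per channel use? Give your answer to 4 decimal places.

0.6903 bits

Binary symmetric channel: C = 1 − h₂(ε) where h₂ is the binary entropy function.
h₂(0.0556) = −0.0556·log₂0.0556 − 0.9444·log₂0.9444 = 0.3097.
C = 1 − 0.3097 = 0.6903 bits per channel use.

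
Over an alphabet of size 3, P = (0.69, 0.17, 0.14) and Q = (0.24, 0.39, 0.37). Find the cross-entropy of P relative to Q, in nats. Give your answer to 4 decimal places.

H(P,Q) = −Σ p·ln q.
  −0.69·ln(0.24) = 0.98471
  −0.17·ln(0.39) = 0.16007
  −0.14·ln(0.37) = 0.13920
H(P,Q) = 1.2840 nats.

1.2840 nats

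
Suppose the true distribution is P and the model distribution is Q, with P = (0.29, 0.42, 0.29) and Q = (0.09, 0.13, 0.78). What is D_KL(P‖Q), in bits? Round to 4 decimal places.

D(P‖Q) = Σ p·log₂(p/q).
  0.29·log₂(0.29/0.09) = 0.48954
  0.42·log₂(0.42/0.13) = 0.71059
  0.29·log₂(0.29/0.78) = -0.41395
D(P‖Q) = 0.7862 bits.

0.7862 bits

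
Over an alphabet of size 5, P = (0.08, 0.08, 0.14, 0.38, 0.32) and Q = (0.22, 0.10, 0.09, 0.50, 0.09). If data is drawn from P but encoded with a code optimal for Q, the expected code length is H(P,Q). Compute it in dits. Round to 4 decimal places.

H(P,Q) = −Σ p·log₁₀ q.
  −0.08·log₁₀(0.22) = 0.05261
  −0.08·log₁₀(0.10) = 0.08000
  −0.14·log₁₀(0.09) = 0.14641
  −0.38·log₁₀(0.50) = 0.11439
  −0.32·log₁₀(0.09) = 0.33464
H(P,Q) = 0.7280 dits.

0.7280 dits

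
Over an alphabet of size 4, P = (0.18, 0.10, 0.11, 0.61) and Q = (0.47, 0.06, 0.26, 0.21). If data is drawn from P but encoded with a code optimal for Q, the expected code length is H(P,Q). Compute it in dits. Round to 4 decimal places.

0.6590 dits

H(P,Q) = −Σ p·log₁₀ q.
  −0.18·log₁₀(0.47) = 0.05902
  −0.10·log₁₀(0.06) = 0.12218
  −0.11·log₁₀(0.26) = 0.06435
  −0.61·log₁₀(0.21) = 0.41345
H(P,Q) = 0.6590 dits.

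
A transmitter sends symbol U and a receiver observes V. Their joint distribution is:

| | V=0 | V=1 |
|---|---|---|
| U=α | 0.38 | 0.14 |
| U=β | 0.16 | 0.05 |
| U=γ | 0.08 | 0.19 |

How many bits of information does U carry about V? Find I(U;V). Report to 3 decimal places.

Marginals: p(U) = (0.5200, 0.2100, 0.2700), p(V) = (0.6200, 0.3800).
I(U;V) = H(U) + H(V) − H(U,V).
H(U) = 1.4734, H(V) = 0.9580, H(U,V) = 2.3134.
I(U;V) = 1.4734 + 0.9580 − 2.3134 = 0.118 bits.

0.118 bits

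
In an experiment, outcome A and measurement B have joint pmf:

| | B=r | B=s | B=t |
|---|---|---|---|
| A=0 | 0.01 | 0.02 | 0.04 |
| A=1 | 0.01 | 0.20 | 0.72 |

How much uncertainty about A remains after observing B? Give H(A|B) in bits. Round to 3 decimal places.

Chain rule: H(A|B) = H(A,B) − H(B).
Marginals: p(A) = (0.0700, 0.9300), p(B) = (0.0200, 0.2200, 0.7600).
H(A,B) = 1.2371 bits; H(B) = 0.8944 bits.
H(A|B) = 1.2371 − 0.8944 = 0.343 bits.

0.343 bits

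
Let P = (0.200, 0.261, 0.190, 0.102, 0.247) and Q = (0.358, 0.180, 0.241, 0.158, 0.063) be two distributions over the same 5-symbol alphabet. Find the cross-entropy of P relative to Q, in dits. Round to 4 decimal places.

0.7793 dits

H(P,Q) = −Σ p·log₁₀ q.
  −0.200·log₁₀(0.358) = 0.08922
  −0.261·log₁₀(0.180) = 0.19437
  −0.190·log₁₀(0.241) = 0.11742
  −0.102·log₁₀(0.158) = 0.08174
  −0.247·log₁₀(0.063) = 0.29656
H(P,Q) = 0.7793 dits.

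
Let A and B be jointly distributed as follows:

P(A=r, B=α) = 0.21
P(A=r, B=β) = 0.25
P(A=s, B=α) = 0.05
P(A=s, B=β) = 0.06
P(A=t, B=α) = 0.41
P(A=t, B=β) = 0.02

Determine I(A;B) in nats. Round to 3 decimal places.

Marginals: p(A) = (0.4600, 0.1100, 0.4300), p(B) = (0.6700, 0.3300).
I(A;B) = Σ p(x,y)·ln[p(x,y)/(p(x)p(y))].
  (r,α): 0.21·ln(0.6814) = -0.0806
  (r,β): 0.25·ln(1.6469) = 0.1247
  (s,α): 0.05·ln(0.6784) = -0.0194
  (s,β): 0.06·ln(1.6529) = 0.0302
  (t,α): 0.41·ln(1.4231) = 0.1447
  (t,β): 0.02·ln(0.1409) = -0.0392
Sum = 0.160 nats.

0.160 nats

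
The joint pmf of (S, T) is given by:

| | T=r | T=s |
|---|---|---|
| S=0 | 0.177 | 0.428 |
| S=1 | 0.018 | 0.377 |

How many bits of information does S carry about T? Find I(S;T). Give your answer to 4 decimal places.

0.0787 bits

Marginals: p(S) = (0.6050, 0.3950), p(T) = (0.1950, 0.8050).
I(S;T) = H(S) + H(T) − H(S,T).
H(S) = 0.9680, H(T) = 0.7118, H(S,T) = 1.6011.
I(S;T) = 0.9680 + 0.7118 − 1.6011 = 0.0787 bits.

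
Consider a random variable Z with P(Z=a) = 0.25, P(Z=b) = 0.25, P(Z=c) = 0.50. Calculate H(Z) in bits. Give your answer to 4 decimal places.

H(Z) = −Σ p·log₂ p.
  −(0.25)·log₂(0.25) = 0.50000
  −(0.25)·log₂(0.25) = 0.50000
  −(0.50)·log₂(0.50) = 0.50000
Sum: 0.50000 + 0.50000 + 0.50000 = 1.5000 bits.

1.5000 bits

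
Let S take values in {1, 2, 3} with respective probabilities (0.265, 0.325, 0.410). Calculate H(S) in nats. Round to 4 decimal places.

H(S) = −Σ p·ln p.
  −(0.265)·ln(0.265) = 0.35193
  −(0.325)·ln(0.325) = 0.36528
  −(0.410)·ln(0.410) = 0.36556
Sum: 0.35193 + 0.36528 + 0.36556 = 1.0828 nats.

1.0828 nats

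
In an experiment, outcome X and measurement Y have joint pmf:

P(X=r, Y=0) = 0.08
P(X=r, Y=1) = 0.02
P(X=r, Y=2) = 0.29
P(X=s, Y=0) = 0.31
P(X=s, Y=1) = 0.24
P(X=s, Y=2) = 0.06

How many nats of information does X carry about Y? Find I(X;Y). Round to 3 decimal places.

0.240 nats

Marginals: p(X) = (0.3900, 0.6100), p(Y) = (0.3900, 0.2600, 0.3500).
I(X;Y) = H(X) + H(Y) − H(X,Y).
H(X) = 0.6687, H(Y) = 1.0849, H(X,Y) = 1.5137.
I(X;Y) = 0.6687 + 1.0849 − 1.5137 = 0.240 nats.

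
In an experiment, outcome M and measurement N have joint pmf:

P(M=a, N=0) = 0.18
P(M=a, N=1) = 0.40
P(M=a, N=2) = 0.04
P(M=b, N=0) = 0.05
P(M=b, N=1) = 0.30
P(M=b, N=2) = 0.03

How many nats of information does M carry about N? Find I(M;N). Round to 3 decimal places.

0.018 nats

Marginals: p(M) = (0.6200, 0.3800), p(N) = (0.2300, 0.7000, 0.0700).
I(M;N) = Σ p(x,y)·ln[p(x,y)/(p(x)p(y))].
  (a,0): 0.18·ln(1.2623) = 0.0419
  (a,1): 0.40·ln(0.9217) = -0.0326
  (a,2): 0.04·ln(0.9217) = -0.0033
  (b,0): 0.05·ln(0.5721) = -0.0279
  (b,1): 0.30·ln(1.1278) = 0.0361
  (b,2): 0.03·ln(1.1278) = 0.0036
Sum = 0.018 nats.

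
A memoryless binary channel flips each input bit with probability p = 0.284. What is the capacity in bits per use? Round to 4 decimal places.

0.1392 bits

Binary symmetric channel: C = 1 − h₂(ε) where h₂ is the binary entropy function.
h₂(0.284) = −0.284·log₂0.284 − 0.716·log₂0.716 = 0.8608.
C = 1 − 0.8608 = 0.1392 bits per channel use.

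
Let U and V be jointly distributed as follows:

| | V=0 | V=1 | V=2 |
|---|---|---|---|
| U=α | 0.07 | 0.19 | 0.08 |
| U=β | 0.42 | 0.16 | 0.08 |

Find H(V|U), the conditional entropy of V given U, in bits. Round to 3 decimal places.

Marginals: p(U) = (0.3400, 0.6600), p(V) = (0.4900, 0.3500, 0.1600).
H(V|U) = Σ p(U) · H(V|U=·).
  U=α: p=0.3400, H(V|U=α) = 1.4298
  U=β: p=0.6600, H(V|U=β) = 1.2796
Weighted sum = 1.331 bits.

1.331 bits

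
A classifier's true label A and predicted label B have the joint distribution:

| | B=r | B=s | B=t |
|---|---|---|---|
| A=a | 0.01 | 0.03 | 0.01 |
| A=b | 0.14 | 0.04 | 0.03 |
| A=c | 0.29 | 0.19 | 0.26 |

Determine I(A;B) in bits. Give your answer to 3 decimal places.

Marginals: p(A) = (0.0500, 0.2100, 0.7400), p(B) = (0.4400, 0.2600, 0.3000).
I(A;B) = H(A) + H(B) − H(A,B).
H(A) = 1.0104, H(B) = 1.5475, H(A,B) = 2.4977.
I(A;B) = 1.0104 + 1.5475 − 2.4977 = 0.060 bits.

0.060 bits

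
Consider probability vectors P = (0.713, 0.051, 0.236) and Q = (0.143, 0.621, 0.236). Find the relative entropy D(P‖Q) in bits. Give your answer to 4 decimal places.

1.4687 bits

D(P‖Q) = Σ p·log₂(p/q).
  0.713·log₂(0.713/0.143) = 1.65265
  0.051·log₂(0.051/0.621) = -0.18391
  0.236·log₂(0.236/0.236) = 0.00000
D(P‖Q) = 1.4687 bits.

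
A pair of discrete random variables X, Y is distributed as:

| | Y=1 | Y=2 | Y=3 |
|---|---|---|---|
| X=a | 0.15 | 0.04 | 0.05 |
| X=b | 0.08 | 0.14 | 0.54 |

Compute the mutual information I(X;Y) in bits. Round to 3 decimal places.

Marginals: p(X) = (0.2400, 0.7600), p(Y) = (0.2300, 0.1800, 0.5900).
I(X;Y) = H(X) + H(Y) − H(X,Y).
H(X) = 0.7950, H(Y) = 1.3821, H(X,Y) = 1.9811.
I(X;Y) = 0.7950 + 1.3821 − 1.9811 = 0.196 bits.

0.196 bits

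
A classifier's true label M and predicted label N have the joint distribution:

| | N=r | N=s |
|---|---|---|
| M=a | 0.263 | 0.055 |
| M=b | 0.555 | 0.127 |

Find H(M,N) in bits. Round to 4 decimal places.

1.5864 bits

H(M,N) = −Σ p(x,y)·log₂ p(x,y) over all 4 cells.
  cell (a,r): −0.263·log₂0.263 = 0.50677
  cell (a,s): −0.055·log₂0.055 = 0.23014
  cell (b,r): −0.555·log₂0.555 = 0.47144
  cell (b,s): −0.127·log₂0.127 = 0.37809
Sum = 1.5864 bits.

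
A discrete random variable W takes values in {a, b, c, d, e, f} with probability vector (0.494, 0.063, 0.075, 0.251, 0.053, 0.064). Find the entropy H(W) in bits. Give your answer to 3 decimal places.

H(W) = −Σ p·log₂ p.
  −(0.494)·log₂(0.494) = 0.5026
  −(0.063)·log₂(0.063) = 0.2513
  −(0.075)·log₂(0.075) = 0.2803
  −(0.251)·log₂(0.251) = 0.5006
  −(0.053)·log₂(0.053) = 0.2246
  −(0.064)·log₂(0.064) = 0.2538
Sum: 0.5026 + 0.2513 + 0.2803 + 0.5006 + 0.2246 + 0.2538 = 2.013 bits.

2.013 bits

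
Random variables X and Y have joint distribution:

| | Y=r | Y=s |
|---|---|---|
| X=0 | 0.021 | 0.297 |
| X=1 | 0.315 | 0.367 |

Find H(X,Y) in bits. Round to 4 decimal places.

1.6929 bits

H(X,Y) = −Σ p(x,y)·log₂ p(x,y) over all 4 cells.
  cell (0,r): −0.021·log₂0.021 = 0.11704
  cell (0,s): −0.297·log₂0.297 = 0.52019
  cell (1,r): −0.315·log₂0.315 = 0.52497
  cell (1,s): −0.367·log₂0.367 = 0.53074
Sum = 1.6929 bits.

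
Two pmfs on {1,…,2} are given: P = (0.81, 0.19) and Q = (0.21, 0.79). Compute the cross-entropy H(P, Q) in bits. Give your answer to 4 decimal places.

H(P,Q) = −Σ p·log₂ q.
  −0.81·log₂(0.21) = 1.82375
  −0.19·log₂(0.79) = 0.06461
H(P,Q) = 1.8884 bits.

1.8884 bits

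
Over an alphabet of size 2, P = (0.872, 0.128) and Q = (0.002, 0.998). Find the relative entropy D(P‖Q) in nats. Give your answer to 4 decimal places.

D(P‖Q) = Σ p·ln(p/q).
  0.872·ln(0.872/0.002) = 5.29970
  0.128·ln(0.128/0.998) = -0.26288
D(P‖Q) = 5.0368 nats.

5.0368 nats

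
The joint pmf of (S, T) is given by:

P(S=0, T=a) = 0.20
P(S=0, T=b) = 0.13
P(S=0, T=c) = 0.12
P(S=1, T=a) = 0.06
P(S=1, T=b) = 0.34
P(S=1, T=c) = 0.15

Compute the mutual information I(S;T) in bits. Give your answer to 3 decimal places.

0.123 bits

Marginals: p(S) = (0.4500, 0.5500), p(T) = (0.2600, 0.4700, 0.2700).
I(S;T) = Σ p(x,y)·log₂[p(x,y)/(p(x)p(y))].
  (0,a): 0.20·log₂(1.7094) = 0.1547
  (0,b): 0.13·log₂(0.6147) = -0.0913
  (0,c): 0.12·log₂(0.9877) = -0.0022
  (1,a): 0.06·log₂(0.4196) = -0.0752
  (1,b): 0.34·log₂(1.3153) = 0.1344
  (1,c): 0.15·log₂(1.0101) = 0.0022
Sum = 0.123 bits.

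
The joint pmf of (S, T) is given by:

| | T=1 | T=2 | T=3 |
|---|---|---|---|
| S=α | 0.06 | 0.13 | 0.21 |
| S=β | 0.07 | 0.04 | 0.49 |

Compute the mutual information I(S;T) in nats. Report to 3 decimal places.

0.063 nats

Marginals: p(S) = (0.4000, 0.6000), p(T) = (0.1300, 0.1700, 0.7000).
I(S;T) = Σ p(x,y)·ln[p(x,y)/(p(x)p(y))].
  (α,1): 0.06·ln(1.1538) = 0.0086
  (α,2): 0.13·ln(1.9118) = 0.0842
  (α,3): 0.21·ln(0.7500) = -0.0604
  (β,1): 0.07·ln(0.8974) = -0.0076
  (β,2): 0.04·ln(0.3922) = -0.0374
  (β,3): 0.49·ln(1.1667) = 0.0755
Sum = 0.063 nats.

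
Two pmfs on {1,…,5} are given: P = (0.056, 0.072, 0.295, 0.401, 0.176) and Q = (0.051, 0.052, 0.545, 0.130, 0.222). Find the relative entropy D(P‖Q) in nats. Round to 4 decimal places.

0.2584 nats

D(P‖Q) = Σ p·ln(p/q).
  0.056·ln(0.056/0.051) = 0.00524
  0.072·ln(0.072/0.052) = 0.02343
  0.295·ln(0.295/0.545) = -0.18107
  0.401·ln(0.401/0.130) = 0.45170
  0.176·ln(0.176/0.222) = -0.04087
D(P‖Q) = 0.2584 nats.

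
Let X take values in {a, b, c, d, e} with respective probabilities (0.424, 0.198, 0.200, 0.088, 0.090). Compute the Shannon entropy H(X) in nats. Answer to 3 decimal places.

H(X) = −Σ p·ln p.
  −(0.424)·ln(0.424) = 0.3638
  −(0.198)·ln(0.198) = 0.3207
  −(0.200)·ln(0.200) = 0.3219
  −(0.088)·ln(0.088) = 0.2139
  −(0.090)·ln(0.090) = 0.2167
Sum: 0.3638 + 0.3207 + 0.3219 + 0.2139 + 0.2167 = 1.437 nats.

1.437 nats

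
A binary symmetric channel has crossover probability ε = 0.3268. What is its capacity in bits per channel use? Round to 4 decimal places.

0.0884 bits

Binary symmetric channel: C = 1 − h₂(ε) where h₂ is the binary entropy function.
h₂(0.3268) = −0.3268·log₂0.3268 − 0.6732·log₂0.6732 = 0.9116.
C = 1 − 0.9116 = 0.0884 bits per channel use.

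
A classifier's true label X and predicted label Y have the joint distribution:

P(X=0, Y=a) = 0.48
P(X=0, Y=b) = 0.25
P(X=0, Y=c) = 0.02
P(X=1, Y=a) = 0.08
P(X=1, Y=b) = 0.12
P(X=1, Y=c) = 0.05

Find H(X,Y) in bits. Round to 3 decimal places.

1.996 bits

H(X,Y) = −Σ p(x,y)·log₂ p(x,y) over all 6 cells.
  cell (0,a): −0.48·log₂0.48 = 0.5083
  cell (0,b): −0.25·log₂0.25 = 0.5000
  cell (0,c): −0.02·log₂0.02 = 0.1129
  cell (1,a): −0.08·log₂0.08 = 0.2915
  cell (1,b): −0.12·log₂0.12 = 0.3671
  cell (1,c): −0.05·log₂0.05 = 0.2161
Sum = 1.996 bits.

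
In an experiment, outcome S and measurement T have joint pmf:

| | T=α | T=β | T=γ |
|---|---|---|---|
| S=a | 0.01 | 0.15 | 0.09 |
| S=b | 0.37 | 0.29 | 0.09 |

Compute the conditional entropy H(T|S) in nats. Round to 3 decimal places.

0.929 nats

Chain rule: H(T|S) = H(S,T) − H(S).
Marginals: p(S) = (0.2500, 0.7500), p(T) = (0.3800, 0.4400, 0.1800).
H(S,T) = 1.4909 nats; H(S) = 0.5623 nats.
H(T|S) = 1.4909 − 0.5623 = 0.929 nats.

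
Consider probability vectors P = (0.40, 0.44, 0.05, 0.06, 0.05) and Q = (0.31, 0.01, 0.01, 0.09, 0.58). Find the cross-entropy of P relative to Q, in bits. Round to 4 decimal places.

4.1791 bits

H(P,Q) = −Σ p·log₂ q.
  −0.40·log₂(0.31) = 0.67586
  −0.44·log₂(0.01) = 2.92330
  −0.05·log₂(0.01) = 0.33219
  −0.06·log₂(0.09) = 0.20844
  −0.05·log₂(0.58) = 0.03929
H(P,Q) = 4.1791 bits.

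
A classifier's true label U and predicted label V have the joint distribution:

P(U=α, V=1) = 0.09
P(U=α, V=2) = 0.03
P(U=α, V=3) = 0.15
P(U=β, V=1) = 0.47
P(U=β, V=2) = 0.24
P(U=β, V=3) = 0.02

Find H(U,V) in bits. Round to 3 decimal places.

1.994 bits

H(U,V) = −Σ p(x,y)·log₂ p(x,y) over all 6 cells.
  cell (α,1): −0.09·log₂0.09 = 0.3127
  cell (α,2): −0.03·log₂0.03 = 0.1518
  cell (α,3): −0.15·log₂0.15 = 0.4105
  cell (β,1): −0.47·log₂0.47 = 0.5120
  cell (β,2): −0.24·log₂0.24 = 0.4941
  cell (β,3): −0.02·log₂0.02 = 0.1129
Sum = 1.994 bits.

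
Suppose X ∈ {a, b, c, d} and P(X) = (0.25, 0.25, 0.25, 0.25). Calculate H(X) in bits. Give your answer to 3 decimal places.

2.000 bits

H(X) = −Σ p·log₂ p.
  −(0.25)·log₂(0.25) = 0.5000
  −(0.25)·log₂(0.25) = 0.5000
  −(0.25)·log₂(0.25) = 0.5000
  −(0.25)·log₂(0.25) = 0.5000
Sum: 0.5000 + 0.5000 + 0.5000 + 0.5000 = 2.000 bits.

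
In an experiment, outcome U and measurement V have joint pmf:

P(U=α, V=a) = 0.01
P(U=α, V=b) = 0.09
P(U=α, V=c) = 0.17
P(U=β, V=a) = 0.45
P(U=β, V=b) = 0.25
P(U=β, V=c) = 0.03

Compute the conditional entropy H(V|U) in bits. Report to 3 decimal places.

1.142 bits

Chain rule: H(V|U) = H(U,V) − H(U).
Marginals: p(U) = (0.2700, 0.7300), p(V) = (0.4600, 0.3400, 0.2000).
H(U,V) = 1.9838 bits; H(U) = 0.8415 bits.
H(V|U) = 1.9838 − 0.8415 = 1.142 bits.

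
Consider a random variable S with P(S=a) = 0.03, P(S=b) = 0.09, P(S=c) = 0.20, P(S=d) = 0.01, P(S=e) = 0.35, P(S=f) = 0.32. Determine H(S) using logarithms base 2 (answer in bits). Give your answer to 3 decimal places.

2.051 bits

H(S) = −Σ p·log₂ p.
  −(0.03)·log₂(0.03) = 0.1518
  −(0.09)·log₂(0.09) = 0.3127
  −(0.20)·log₂(0.20) = 0.4644
  −(0.01)·log₂(0.01) = 0.0664
  −(0.35)·log₂(0.35) = 0.5301
  −(0.32)·log₂(0.32) = 0.5260
Sum: 0.1518 + 0.3127 + 0.4644 + 0.0664 + 0.5301 + 0.5260 = 2.051 bits.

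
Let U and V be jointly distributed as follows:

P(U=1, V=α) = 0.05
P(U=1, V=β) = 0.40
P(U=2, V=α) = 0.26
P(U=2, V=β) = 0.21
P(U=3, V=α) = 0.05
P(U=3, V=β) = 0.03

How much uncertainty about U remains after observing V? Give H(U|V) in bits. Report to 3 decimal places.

1.148 bits

Marginals: p(U) = (0.4500, 0.4700, 0.0800), p(V) = (0.3600, 0.6400).
H(U|V) = Σ p(V) · H(U|V=·).
  V=α: p=0.3600, H(U|V=α) = 1.1302
  V=β: p=0.6400, H(U|V=β) = 1.1583
Weighted sum = 1.148 bits.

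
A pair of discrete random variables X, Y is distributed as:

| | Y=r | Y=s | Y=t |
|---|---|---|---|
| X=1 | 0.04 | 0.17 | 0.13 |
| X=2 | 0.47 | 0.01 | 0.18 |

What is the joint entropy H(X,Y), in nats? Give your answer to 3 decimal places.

H(X,Y) = −Σ p(x,y)·ln p(x,y) over all 6 cells.
  cell (1,r): −0.04·ln0.04 = 0.1288
  cell (1,s): −0.17·ln0.17 = 0.3012
  cell (1,t): −0.13·ln0.13 = 0.2652
  cell (2,r): −0.47·ln0.47 = 0.3549
  cell (2,s): −0.01·ln0.01 = 0.0461
  cell (2,t): −0.18·ln0.18 = 0.3087
Sum = 1.405 nats.

1.405 nats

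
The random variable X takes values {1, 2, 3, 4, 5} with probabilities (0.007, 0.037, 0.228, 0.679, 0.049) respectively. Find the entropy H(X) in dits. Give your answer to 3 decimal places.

H(X) = −Σ p·log₁₀ p.
  −(0.007)·log₁₀(0.007) = 0.0151
  −(0.037)·log₁₀(0.037) = 0.0530
  −(0.228)·log₁₀(0.228) = 0.1464
  −(0.679)·log₁₀(0.679) = 0.1142
  −(0.049)·log₁₀(0.049) = 0.0642
Sum: 0.0151 + 0.0530 + 0.1464 + 0.1142 + 0.0642 = 0.393 dits.

0.393 dits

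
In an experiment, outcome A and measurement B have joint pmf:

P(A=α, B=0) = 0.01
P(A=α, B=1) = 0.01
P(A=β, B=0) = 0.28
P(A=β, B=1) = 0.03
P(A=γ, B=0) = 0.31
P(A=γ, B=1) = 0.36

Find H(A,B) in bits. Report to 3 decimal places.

H(A,B) = −Σ p(x,y)·log₂ p(x,y) over all 6 cells.
  cell (α,0): −0.01·log₂0.01 = 0.0664
  cell (α,1): −0.01·log₂0.01 = 0.0664
  cell (β,0): −0.28·log₂0.28 = 0.5142
  cell (β,1): −0.03·log₂0.03 = 0.1518
  cell (γ,0): −0.31·log₂0.31 = 0.5238
  cell (γ,1): −0.36·log₂0.36 = 0.5306
Sum = 1.853 bits.

1.853 bits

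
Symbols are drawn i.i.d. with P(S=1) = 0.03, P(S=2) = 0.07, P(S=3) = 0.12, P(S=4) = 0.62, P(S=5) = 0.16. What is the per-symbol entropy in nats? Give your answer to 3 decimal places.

1.135 nats

H(S) = −Σ p·ln p.
  −(0.03)·ln(0.03) = 0.1052
  −(0.07)·ln(0.07) = 0.1861
  −(0.12)·ln(0.12) = 0.2544
  −(0.62)·ln(0.62) = 0.2964
  −(0.16)·ln(0.16) = 0.2932
Sum: 0.1052 + 0.1861 + 0.2544 + 0.2964 + 0.2932 = 1.135 nats.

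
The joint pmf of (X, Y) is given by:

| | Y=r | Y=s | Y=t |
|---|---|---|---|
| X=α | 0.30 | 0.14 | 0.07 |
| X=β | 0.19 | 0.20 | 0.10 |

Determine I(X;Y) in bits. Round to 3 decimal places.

Marginals: p(X) = (0.5100, 0.4900), p(Y) = (0.4900, 0.3400, 0.1700).
I(X;Y) = Σ p(x,y)·log₂[p(x,y)/(p(x)p(y))].
  (α,r): 0.30·log₂(1.2005) = 0.0791
  (α,s): 0.14·log₂(0.8074) = -0.0432
  (α,t): 0.07·log₂(0.8074) = -0.0216
  (β,r): 0.19·log₂(0.7913) = -0.0642
  (β,s): 0.20·log₂(1.2005) = 0.0527
  (β,t): 0.10·log₂(1.2005) = 0.0264
Sum = 0.029 bits.

0.029 bits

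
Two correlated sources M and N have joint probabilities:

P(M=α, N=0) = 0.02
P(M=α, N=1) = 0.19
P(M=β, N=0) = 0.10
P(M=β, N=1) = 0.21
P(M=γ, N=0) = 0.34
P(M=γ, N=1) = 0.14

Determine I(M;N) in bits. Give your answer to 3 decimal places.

0.201 bits

Marginals: p(M) = (0.2100, 0.3100, 0.4800), p(N) = (0.4600, 0.5400).
I(M;N) = H(M) + H(N) − H(M,N).
H(M) = 1.5049, H(N) = 0.9954, H(M,N) = 2.2994.
I(M;N) = 1.5049 + 0.9954 − 2.2994 = 0.201 bits.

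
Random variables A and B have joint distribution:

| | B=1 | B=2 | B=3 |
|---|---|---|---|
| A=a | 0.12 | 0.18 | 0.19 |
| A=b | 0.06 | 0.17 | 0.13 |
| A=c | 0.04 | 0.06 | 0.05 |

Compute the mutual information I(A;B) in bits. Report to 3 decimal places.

0.010 bits

Marginals: p(A) = (0.4900, 0.3600, 0.1500), p(B) = (0.2200, 0.4100, 0.3700).
I(A;B) = H(A) + H(B) − H(A,B).
H(A) = 1.4454, H(B) = 1.5387, H(A,B) = 2.9738.
I(A;B) = 1.4454 + 1.5387 − 2.9738 = 0.010 bits.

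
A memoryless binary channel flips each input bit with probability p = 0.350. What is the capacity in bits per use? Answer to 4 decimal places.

Binary symmetric channel: C = 1 − h₂(ε) where h₂ is the binary entropy function.
h₂(0.350) = −0.350·log₂0.350 − 0.650·log₂0.650 = 0.9341.
C = 1 − 0.9341 = 0.0659 bits per channel use.

0.0659 bits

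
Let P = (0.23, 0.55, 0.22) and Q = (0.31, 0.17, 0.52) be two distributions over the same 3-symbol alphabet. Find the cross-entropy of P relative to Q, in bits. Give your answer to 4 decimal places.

2.0022 bits

H(P,Q) = −Σ p·log₂ q.
  −0.23·log₂(0.31) = 0.38862
  −0.55·log₂(0.17) = 1.40602
  −0.22·log₂(0.52) = 0.20755
H(P,Q) = 2.0022 bits.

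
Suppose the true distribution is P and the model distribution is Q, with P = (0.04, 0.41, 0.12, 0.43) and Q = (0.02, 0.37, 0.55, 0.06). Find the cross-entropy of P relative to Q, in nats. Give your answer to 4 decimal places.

H(P,Q) = −Σ p·ln q.
  −0.04·ln(0.02) = 0.15648
  −0.41·ln(0.37) = 0.40764
  −0.12·ln(0.55) = 0.07174
  −0.43·ln(0.06) = 1.20977
H(P,Q) = 1.8456 nats.

1.8456 nats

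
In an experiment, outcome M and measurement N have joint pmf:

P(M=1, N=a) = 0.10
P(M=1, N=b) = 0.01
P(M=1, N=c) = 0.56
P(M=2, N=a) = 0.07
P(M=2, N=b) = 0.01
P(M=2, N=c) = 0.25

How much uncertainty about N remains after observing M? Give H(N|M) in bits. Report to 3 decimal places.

0.787 bits

Marginals: p(M) = (0.6700, 0.3300), p(N) = (0.1700, 0.0200, 0.8100).
H(N|M) = Σ p(M) · H(N|M=·).
  M=1: p=0.6700, H(N|M=1) = 0.7164
  M=2: p=0.3300, H(N|M=2) = 0.9308
Weighted sum = 0.787 bits.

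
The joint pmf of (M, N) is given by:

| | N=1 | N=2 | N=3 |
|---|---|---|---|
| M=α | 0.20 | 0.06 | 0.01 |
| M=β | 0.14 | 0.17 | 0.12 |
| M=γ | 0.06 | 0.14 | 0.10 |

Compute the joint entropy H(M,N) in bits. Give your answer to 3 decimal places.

H(M,N) = −Σ p(x,y)·log₂ p(x,y) over all 9 cells.
  cell (α,1): −0.20·log₂0.20 = 0.4644
  cell (α,2): −0.06·log₂0.06 = 0.2435
  cell (α,3): −0.01·log₂0.01 = 0.0664
  cell (β,1): −0.14·log₂0.14 = 0.3971
  cell (β,2): −0.17·log₂0.17 = 0.4346
  cell (β,3): −0.12·log₂0.12 = 0.3671
  cell (γ,1): −0.06·log₂0.06 = 0.2435
  cell (γ,2): −0.14·log₂0.14 = 0.3971
  cell (γ,3): −0.10·log₂0.10 = 0.3322
Sum = 2.946 bits.

2.946 bits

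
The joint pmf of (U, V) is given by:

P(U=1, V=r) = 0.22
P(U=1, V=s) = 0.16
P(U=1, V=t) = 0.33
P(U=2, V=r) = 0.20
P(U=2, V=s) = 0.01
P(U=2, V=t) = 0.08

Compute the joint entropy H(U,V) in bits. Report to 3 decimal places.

H(U,V) = −Σ p(x,y)·log₂ p(x,y) over all 6 cells.
  cell (1,r): −0.22·log₂0.22 = 0.4806
  cell (1,s): −0.16·log₂0.16 = 0.4230
  cell (1,t): −0.33·log₂0.33 = 0.5278
  cell (2,r): −0.20·log₂0.20 = 0.4644
  cell (2,s): −0.01·log₂0.01 = 0.0664
  cell (2,t): −0.08·log₂0.08 = 0.2915
Sum = 2.254 bits.

2.254 bits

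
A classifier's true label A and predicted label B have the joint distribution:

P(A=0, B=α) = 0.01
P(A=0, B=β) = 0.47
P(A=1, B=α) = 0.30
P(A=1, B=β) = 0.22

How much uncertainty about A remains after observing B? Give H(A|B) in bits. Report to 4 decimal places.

0.6869 bits

Chain rule: H(A|B) = H(A,B) − H(B).
Marginals: p(A) = (0.4800, 0.5200), p(B) = (0.3100, 0.6900).
H(A,B) = 1.5801 bits; H(B) = 0.8932 bits.
H(A|B) = 1.5801 − 0.8932 = 0.6869 bits.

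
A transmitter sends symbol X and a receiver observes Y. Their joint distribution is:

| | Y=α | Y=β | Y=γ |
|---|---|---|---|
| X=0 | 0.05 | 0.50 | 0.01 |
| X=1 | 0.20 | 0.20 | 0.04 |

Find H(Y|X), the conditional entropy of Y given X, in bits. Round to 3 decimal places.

0.907 bits

Marginals: p(X) = (0.5600, 0.4400), p(Y) = (0.2500, 0.7000, 0.0500).
H(Y|X) = Σ p(X) · H(Y|X=·).
  X=0: p=0.5600, H(Y|X=0) = 0.5609
  X=1: p=0.4400, H(Y|X=1) = 1.3486
Weighted sum = 0.907 bits.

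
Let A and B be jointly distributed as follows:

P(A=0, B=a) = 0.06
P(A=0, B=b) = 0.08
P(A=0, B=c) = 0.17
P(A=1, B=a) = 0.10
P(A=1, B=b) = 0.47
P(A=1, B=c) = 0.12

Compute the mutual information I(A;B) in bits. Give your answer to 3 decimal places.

0.128 bits

Marginals: p(A) = (0.3100, 0.6900), p(B) = (0.1600, 0.5500, 0.2900).
I(A;B) = H(A) + H(B) − H(A,B).
H(A) = 0.8932, H(B) = 1.4153, H(A,B) = 2.1808.
I(A;B) = 0.8932 + 1.4153 − 2.1808 = 0.128 bits.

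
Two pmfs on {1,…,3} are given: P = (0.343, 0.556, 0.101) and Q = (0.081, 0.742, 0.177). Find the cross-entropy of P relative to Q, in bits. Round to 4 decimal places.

1.7354 bits

H(P,Q) = −Σ p·log₂ q.
  −0.343·log₂(0.081) = 1.24370
  −0.556·log₂(0.742) = 0.23936
  −0.101·log₂(0.177) = 0.25232
H(P,Q) = 1.7354 bits.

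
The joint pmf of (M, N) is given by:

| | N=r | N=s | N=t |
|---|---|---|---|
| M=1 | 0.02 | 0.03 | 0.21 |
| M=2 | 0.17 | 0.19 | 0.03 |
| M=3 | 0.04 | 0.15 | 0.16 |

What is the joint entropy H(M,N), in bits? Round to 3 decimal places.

H(M,N) = −Σ p(x,y)·log₂ p(x,y) over all 9 cells.
  cell (1,r): −0.02·log₂0.02 = 0.1129
  cell (1,s): −0.03·log₂0.03 = 0.1518
  cell (1,t): −0.21·log₂0.21 = 0.4728
  cell (2,r): −0.17·log₂0.17 = 0.4346
  cell (2,s): −0.19·log₂0.19 = 0.4552
  cell (2,t): −0.03·log₂0.03 = 0.1518
  cell (3,r): −0.04·log₂0.04 = 0.1858
  cell (3,s): −0.15·log₂0.15 = 0.4105
  cell (3,t): −0.16·log₂0.16 = 0.4230
Sum = 2.798 bits.

2.798 bits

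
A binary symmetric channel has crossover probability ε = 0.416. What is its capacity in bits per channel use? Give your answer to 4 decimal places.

Binary symmetric channel: C = 1 − h₂(ε) where h₂ is the binary entropy function.
h₂(0.416) = −0.416·log₂0.416 − 0.584·log₂0.584 = 0.9795.
C = 1 − 0.9795 = 0.0205 bits per channel use.

0.0205 bits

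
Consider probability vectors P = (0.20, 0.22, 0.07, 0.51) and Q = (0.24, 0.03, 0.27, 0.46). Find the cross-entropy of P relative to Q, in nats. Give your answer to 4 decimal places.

1.5445 nats

H(P,Q) = −Σ p·ln q.
  −0.20·ln(0.24) = 0.28542
  −0.22·ln(0.03) = 0.77144
  −0.07·ln(0.27) = 0.09165
  −0.51·ln(0.46) = 0.39603
H(P,Q) = 1.5445 nats.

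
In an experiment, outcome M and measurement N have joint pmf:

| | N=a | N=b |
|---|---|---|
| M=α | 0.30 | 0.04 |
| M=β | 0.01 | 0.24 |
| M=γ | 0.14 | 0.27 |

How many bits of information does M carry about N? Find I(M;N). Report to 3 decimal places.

Marginals: p(M) = (0.3400, 0.2500, 0.4100), p(N) = (0.4500, 0.5500).
I(M;N) = H(M) + H(N) − H(M,N).
H(M) = 1.5566, H(N) = 0.9928, H(M,N) = 2.1745.
I(M;N) = 1.5566 + 0.9928 − 2.1745 = 0.375 bits.

0.375 bits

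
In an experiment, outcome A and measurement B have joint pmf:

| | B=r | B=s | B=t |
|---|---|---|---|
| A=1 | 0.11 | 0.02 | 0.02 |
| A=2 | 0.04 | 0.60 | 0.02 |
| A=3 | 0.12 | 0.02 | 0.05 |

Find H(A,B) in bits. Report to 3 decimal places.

H(A,B) = −Σ p(x,y)·log₂ p(x,y) over all 9 cells.
  cell (1,r): −0.11·log₂0.11 = 0.3503
  cell (1,s): −0.02·log₂0.02 = 0.1129
  cell (1,t): −0.02·log₂0.02 = 0.1129
  cell (2,r): −0.04·log₂0.04 = 0.1858
  cell (2,s): −0.60·log₂0.60 = 0.4422
  cell (2,t): −0.02·log₂0.02 = 0.1129
  cell (3,r): −0.12·log₂0.12 = 0.3671
  cell (3,s): −0.02·log₂0.02 = 0.1129
  cell (3,t): −0.05·log₂0.05 = 0.2161
Sum = 2.013 bits.

2.013 bits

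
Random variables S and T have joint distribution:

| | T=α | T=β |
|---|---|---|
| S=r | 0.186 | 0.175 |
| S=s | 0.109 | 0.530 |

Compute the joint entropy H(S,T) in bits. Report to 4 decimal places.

1.7254 bits

H(S,T) = −Σ p(x,y)·log₂ p(x,y) over all 4 cells.
  cell (r,α): −0.186·log₂0.186 = 0.45135
  cell (r,β): −0.175·log₂0.175 = 0.44005
  cell (s,α): −0.109·log₂0.109 = 0.34854
  cell (s,β): −0.530·log₂0.530 = 0.48545
Sum = 1.7254 bits.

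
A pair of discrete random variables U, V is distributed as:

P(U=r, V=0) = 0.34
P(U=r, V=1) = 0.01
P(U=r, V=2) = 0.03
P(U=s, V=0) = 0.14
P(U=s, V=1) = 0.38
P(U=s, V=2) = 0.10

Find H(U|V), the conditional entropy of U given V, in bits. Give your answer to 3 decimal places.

0.586 bits

Marginals: p(U) = (0.3800, 0.6200), p(V) = (0.4800, 0.3900, 0.1300).
H(U|V) = Σ p(V) · H(U|V=·).
  V=0: p=0.4800, H(U|V=0) = 0.8709
  V=1: p=0.3900, H(U|V=1) = 0.1720
  V=2: p=0.1300, H(U|V=2) = 0.7793
Weighted sum = 0.586 bits.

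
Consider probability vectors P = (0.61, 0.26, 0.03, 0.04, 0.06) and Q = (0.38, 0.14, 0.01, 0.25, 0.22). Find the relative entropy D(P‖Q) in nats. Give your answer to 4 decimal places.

0.3314 nats

D(P‖Q) = Σ p·ln(p/q).
  0.61·ln(0.61/0.38) = 0.28871
  0.26·ln(0.26/0.14) = 0.16095
  0.03·ln(0.03/0.01) = 0.03296
  0.04·ln(0.04/0.25) = -0.07330
  0.06·ln(0.06/0.22) = -0.07796
D(P‖Q) = 0.3314 nats.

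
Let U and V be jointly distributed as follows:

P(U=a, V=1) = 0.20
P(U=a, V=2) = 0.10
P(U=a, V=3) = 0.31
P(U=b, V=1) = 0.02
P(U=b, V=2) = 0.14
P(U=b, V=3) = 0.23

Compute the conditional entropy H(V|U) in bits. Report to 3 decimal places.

1.353 bits

Chain rule: H(V|U) = H(U,V) − H(U).
Marginals: p(U) = (0.6100, 0.3900), p(V) = (0.2200, 0.2400, 0.5400).
H(U,V) = 2.3180 bits; H(U) = 0.9648 bits.
H(V|U) = 2.3180 − 0.9648 = 1.353 bits.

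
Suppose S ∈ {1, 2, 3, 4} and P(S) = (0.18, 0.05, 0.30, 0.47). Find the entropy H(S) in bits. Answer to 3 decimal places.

H(S) = −Σ p·log₂ p.
  −(0.18)·log₂(0.18) = 0.4453
  −(0.05)·log₂(0.05) = 0.2161
  −(0.30)·log₂(0.30) = 0.5211
  −(0.47)·log₂(0.47) = 0.5120
Sum: 0.4453 + 0.2161 + 0.5211 + 0.5120 = 1.694 bits.

1.694 bits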